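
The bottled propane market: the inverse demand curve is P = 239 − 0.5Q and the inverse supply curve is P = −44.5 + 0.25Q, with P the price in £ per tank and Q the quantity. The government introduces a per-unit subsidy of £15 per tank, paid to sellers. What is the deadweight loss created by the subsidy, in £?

Deadweight loss = £150.

Inverting to Q(P) form: Qd = 478 − 2P; Qs = 4P + 178.
Without the subsidy, 478 − 2P = 4P + 178 gives 6P = 300, so P* = £50 and Q* = 378.
With a per-unit subsidy paid to sellers, each receives P + 15 per unit sold, so supply becomes Qs = 4(P + 15) + 178.
Solving gives Q = 398 with buyers paying £40 and sellers receiving £55 (the £15 wedge).
Quantity rises by |ΔQ| = |378 − 398| = 20.
DWL = ½ · t · |ΔQ| = ½ · 15 · 20 = £150.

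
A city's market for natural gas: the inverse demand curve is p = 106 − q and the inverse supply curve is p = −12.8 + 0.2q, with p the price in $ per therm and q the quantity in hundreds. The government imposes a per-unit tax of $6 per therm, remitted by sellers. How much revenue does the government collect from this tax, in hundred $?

Tax revenue = $564 hundred.

Inverting to q(p) form: qd = 106 − p; qs = 5p + 64.
Before the tax: set 106 − p = 5p + 64 → p* = $7, q* = 99.
With the tax collected from sellers, supply shifts: qs = 5(p − 6) + 64.
Solving gives q = 94 with buyers paying $12 and sellers receiving $6 (the $6 wedge).
Revenue = t · Q = 6 · 94 = $564.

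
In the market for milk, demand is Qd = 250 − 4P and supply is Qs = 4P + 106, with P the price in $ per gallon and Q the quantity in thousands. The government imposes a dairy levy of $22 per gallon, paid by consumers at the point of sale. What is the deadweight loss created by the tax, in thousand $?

Deadweight loss = $484 thousand.

Before the tax: set 250 − 4P = 4P + 106 → P* = $18, Q* = 178.
With the tax collected from consumers, demand (in seller-price terms) shifts: Qd = 250 − 4(P + 22).
Solving gives Q = 134 with consumers paying $29 and suppliers receiving $7 (the $22 wedge).
Quantity falls by |ΔQ| = |178 − 134| = 44.
DWL = ½ · t · |ΔQ| = ½ · 22 · 44 = $484.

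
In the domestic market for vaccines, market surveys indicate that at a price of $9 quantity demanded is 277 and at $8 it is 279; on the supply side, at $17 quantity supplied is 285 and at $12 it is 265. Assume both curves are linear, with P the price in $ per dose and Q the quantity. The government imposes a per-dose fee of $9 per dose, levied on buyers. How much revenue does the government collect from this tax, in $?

Tax revenue = $2313.

Demand slope: (279 − 277)/(8 − 9) = -2, so Qd = 295 − 2P.
Supply slope: (265 − 285)/(12 − 17) = 4, so Qs = 4P + 217.
Without the tax, 295 − 2P = 4P + 217 gives 6P = 78, so P* = $13 and Q* = 269.
With the tax collected from buyers, demand (in seller-price terms) shifts: Qd = 295 − 2(P + 9).
Solving gives Q = 257 with buyers paying $19 and sellers receiving $10 (the $9 wedge).
Revenue = t · Q = 9 · 257 = $2313.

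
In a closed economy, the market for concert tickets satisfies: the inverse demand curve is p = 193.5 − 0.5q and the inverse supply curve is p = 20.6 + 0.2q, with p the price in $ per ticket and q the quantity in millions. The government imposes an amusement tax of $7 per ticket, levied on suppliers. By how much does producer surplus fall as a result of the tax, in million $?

Inverting to q(p) form: qd = 387 − 2p; qs = 5p − 103.
Without the tax, 387 − 2p = 5p − 103 gives 7p = 490, so p* = $70 and q* = 247.
With the tax collected from suppliers, supply shifts: qs = 5(p − 7) − 103.
Solving gives q = 237 with consumers paying $75 and suppliers receiving $68 (the $7 wedge).
ΔPS is the trapezoid between Q = 237 and Q = 247 of height $2: ½ · (247 + 237) · 2 = $484.

Producer surplus falls by $484 million.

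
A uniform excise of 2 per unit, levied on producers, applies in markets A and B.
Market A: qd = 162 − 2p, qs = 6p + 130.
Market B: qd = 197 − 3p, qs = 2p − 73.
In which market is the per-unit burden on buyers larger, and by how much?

Market A, by 0.7.

Market A: pre-tax p* = 4, q* = 154; post-tax q = 151; per-unit burden on buyers = 1.5.
Market B: pre-tax p* = 54, q* = 35; post-tax q = 32.6; per-unit burden on buyers = 0.8.
Difference: 1.5 vs 0.8 → market A is larger by 0.7.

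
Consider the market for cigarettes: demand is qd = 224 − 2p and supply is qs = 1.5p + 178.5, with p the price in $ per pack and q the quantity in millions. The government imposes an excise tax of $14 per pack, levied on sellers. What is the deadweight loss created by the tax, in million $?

Deadweight loss = $84 million.

Without the tax, 224 − 2p = 1.5p + 178.5 gives 3.5p = 45.5, so p* = $13 and q* = 198.
With the tax collected from sellers, supply shifts: qs = 1.5(p − 14) + 178.5.
Solving gives q = 186 with consumers paying $19 and sellers receiving $5 (the $14 wedge).
Quantity falls by |ΔQ| = |198 − 186| = 12.
DWL = ½ · t · |ΔQ| = ½ · 14 · 12 = $84.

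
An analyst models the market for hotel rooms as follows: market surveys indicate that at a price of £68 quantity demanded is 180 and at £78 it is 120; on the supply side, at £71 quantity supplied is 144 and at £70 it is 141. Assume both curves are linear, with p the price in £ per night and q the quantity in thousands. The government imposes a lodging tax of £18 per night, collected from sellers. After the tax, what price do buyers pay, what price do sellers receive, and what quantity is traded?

Buyers pay £79; sellers receive £61; quantity = 114.

Demand slope: (120 − 180)/(78 − 68) = -6, so qd = 588 − 6p.
Supply slope: (141 − 144)/(70 − 71) = 3, so qs = 3p − 69.
Before the tax: set 588 − 6p = 3p − 69 → p* = £73, q* = 150.
With the tax collected from sellers, supply shifts: qs = 3(p − 18) − 69.
New equilibrium: buyers pay £79, sellers receive £61, q = 114. (Wedge: pb − ps = 18.)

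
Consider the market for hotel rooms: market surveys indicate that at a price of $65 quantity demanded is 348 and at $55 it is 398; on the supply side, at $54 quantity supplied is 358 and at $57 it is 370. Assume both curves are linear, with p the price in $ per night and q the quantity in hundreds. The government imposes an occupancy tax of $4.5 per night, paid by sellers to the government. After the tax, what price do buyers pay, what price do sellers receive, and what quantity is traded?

Buyers pay $61; sellers receive $56.5; quantity = 368.

Demand slope: (398 − 348)/(55 − 65) = -5, so qd = 673 − 5p.
Supply slope: (370 − 358)/(57 − 54) = 4, so qs = 4p + 142.
Without the tax, 673 − 5p = 4p + 142 gives 9p = 531, so p* = $59 and q* = 378.
With the tax collected from sellers, supply shifts: qs = 4(p − 4.5) + 142.
New equilibrium: buyers pay $61, sellers receive $56.5, q = 368. (Wedge: pb − ps = 4.5.)
The less price-elastic side of the market bears the larger share of a per-unit tax.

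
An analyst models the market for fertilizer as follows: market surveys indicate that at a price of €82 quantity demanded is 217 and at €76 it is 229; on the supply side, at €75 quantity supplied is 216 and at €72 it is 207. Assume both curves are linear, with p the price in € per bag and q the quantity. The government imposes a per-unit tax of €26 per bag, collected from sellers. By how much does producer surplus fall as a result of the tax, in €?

Demand slope: (229 − 217)/(76 − 82) = -2, so qd = 381 − 2p.
Supply slope: (207 − 216)/(72 − 75) = 3, so qs = 3p − 9.
Without the tax, 381 − 2p = 3p − 9 gives 5p = 390, so p* = €78 and q* = 225.
With the tax collected from sellers, supply shifts: qs = 3(p − 26) − 9.
Solving gives q = 193.8 with consumers paying €93.6 and sellers receiving €67.6 (the €26 wedge).
ΔPS is the trapezoid between Q = 193.8 and Q = 225 of height €10.4: ½ · (225 + 193.8) · 10.4 = €2177.76.

Producer surplus falls by €2177.76.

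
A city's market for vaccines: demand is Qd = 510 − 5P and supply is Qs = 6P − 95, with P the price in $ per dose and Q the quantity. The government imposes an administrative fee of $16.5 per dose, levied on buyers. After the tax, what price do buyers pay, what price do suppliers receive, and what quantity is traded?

Buyers pay $64; suppliers receive $47.5; quantity = 190.

Without the tax, 510 − 5P = 6P − 95 gives 11P = 605, so P* = $55 and Q* = 235.
With the tax collected from buyers, demand (in seller-price terms) shifts: Qd = 510 − 5(P + 16.5).
Solving gives Q = 190 with buyers paying $64 and suppliers receiving $47.5 (the $16.5 wedge).
The less price-elastic side of the market bears the larger share of a per-unit tax.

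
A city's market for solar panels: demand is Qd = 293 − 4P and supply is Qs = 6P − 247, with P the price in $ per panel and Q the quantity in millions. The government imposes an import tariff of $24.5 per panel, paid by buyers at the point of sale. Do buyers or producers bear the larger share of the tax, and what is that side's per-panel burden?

Buyers bear the larger share: $14.7 per panel.

Before the tax: set 293 − 4P = 6P − 247 → P* = $54, Q* = 77.
With the tax collected from buyers, demand (in seller-price terms) shifts: Qd = 293 − 4(P + 24.5).
New equilibrium: buyers pay $68.7, producers receive $44.2, Q = 18.2. (Wedge: Pb − Ps = 24.5.)
Per-panel burden: buyers $14.7, producers $9.8.
Buyers take the larger share because demand is less price-elastic here (demand slope 4 vs supply slope 6).
The less price-elastic side of the market bears the larger share of a per-unit tax.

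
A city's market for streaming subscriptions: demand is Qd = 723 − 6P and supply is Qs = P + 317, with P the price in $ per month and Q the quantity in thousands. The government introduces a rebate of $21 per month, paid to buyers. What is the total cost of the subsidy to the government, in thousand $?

Before the subsidy: set 723 − 6P = P + 317 → P* = $58, Q* = 375.
With a per-unit subsidy paid to buyers, each effectively pays P − 21, so demand becomes Qd = 723 − 6(P − 21).
New equilibrium: buyers pay $55, sellers receive $76, Q = 393. (Wedge: Pb − Ps = −21.)
Outlay = t · Q = 21 · 393 = $8253.

Government outlay = $8253 thousand.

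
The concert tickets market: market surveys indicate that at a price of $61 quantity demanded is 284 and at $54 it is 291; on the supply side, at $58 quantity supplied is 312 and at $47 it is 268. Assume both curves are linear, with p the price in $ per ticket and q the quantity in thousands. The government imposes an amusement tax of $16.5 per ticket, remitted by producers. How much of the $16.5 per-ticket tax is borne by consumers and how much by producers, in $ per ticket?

Consumers bear $13.2 per ticket; producers bear $3.3 per ticket.

Demand slope: (291 − 284)/(54 − 61) = -1, so qd = 345 − p.
Supply slope: (268 − 312)/(47 − 58) = 4, so qs = 4p + 80.
Before the tax: set 345 − p = 4p + 80 → p* = $53, q* = 292.
With the tax collected from producers, supply shifts: qs = 4(p − 16.5) + 80.
Solving gives q = 278.8 with consumers paying $66.2 and producers receiving $49.7 (the $16.5 wedge).
Burden on consumers: $13.2; on producers: $3.3. (They sum to $16.5.)
The less price-elastic side of the market bears the larger share of a per-unit tax.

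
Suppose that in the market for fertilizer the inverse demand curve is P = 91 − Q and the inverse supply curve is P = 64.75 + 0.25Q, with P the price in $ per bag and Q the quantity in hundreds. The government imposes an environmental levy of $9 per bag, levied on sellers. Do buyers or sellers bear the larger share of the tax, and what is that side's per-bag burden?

Inverting to Q(P) form: Qd = 91 − P; Qs = 4P − 259.
Before the tax: set 91 − P = 4P − 259 → P* = $70, Q* = 21.
With the tax collected from sellers, supply shifts: Qs = 4(P − 9) − 259.
New equilibrium: buyers pay $77.2, sellers receive $68.2, Q = 13.8. (Wedge: Pb − Ps = 9.)
Per-bag burden: buyers $7.2, sellers $1.8.
Buyers take the larger share because demand is less price-elastic here (demand slope 1 vs supply slope 4).
The less price-elastic side of the market bears the larger share of a per-unit tax.

Buyers bear the larger share: $7.2 per bag.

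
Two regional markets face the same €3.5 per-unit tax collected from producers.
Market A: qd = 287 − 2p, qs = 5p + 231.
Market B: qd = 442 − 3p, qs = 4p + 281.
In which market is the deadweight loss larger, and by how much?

Market B, by €1.75.

Market A: pre-tax p* = €8, q* = 271; post-tax q = 266; deadweight loss = €8.75.
Market B: pre-tax p* = €23, q* = 373; post-tax q = 367; deadweight loss = €10.5.
Difference: €8.75 vs €10.5 → market B is larger by €1.75.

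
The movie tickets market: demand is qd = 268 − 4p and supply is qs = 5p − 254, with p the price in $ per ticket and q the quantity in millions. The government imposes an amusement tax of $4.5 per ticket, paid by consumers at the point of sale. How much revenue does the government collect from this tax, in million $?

Before the tax: set 268 − 4p = 5p − 254 → p* = $58, q* = 36.
With the tax collected from consumers, demand (in seller-price terms) shifts: qd = 268 − 4(p + 4.5).
New equilibrium: consumers pay $60.5, sellers receive $56, q = 26. (Wedge: pb − ps = 4.5.)
Revenue = t · Q = 4.5 · 26 = $117.

Tax revenue = $117 million.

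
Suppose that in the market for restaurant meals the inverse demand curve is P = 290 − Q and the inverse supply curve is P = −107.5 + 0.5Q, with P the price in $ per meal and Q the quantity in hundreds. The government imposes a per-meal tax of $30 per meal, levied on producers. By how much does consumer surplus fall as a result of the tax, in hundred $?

Consumer surplus falls by $5100 hundred.

Inverting to Q(P) form: Qd = 290 − P; Qs = 2P + 215.
Before the tax: set 290 − P = 2P + 215 → P* = $25, Q* = 265.
With the tax collected from producers, supply shifts: Qs = 2(P − 30) + 215.
New equilibrium: buyers pay $45, producers receive $15, Q = 245. (Wedge: Pb − Ps = 30.)
ΔCS is the trapezoid between Q = 245 and Q = 265 of height $20: ½ · (265 + 245) · 20 = $5100.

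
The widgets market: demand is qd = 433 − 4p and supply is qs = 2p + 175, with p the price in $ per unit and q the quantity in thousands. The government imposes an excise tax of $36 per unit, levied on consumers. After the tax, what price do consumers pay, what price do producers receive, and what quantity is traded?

Consumers pay $55; producers receive $19; quantity = 213.

Without the tax, 433 − 4p = 2p + 175 gives 6p = 258, so p* = $43 and q* = 261.
With the tax collected from consumers, demand (in seller-price terms) shifts: qd = 433 − 4(p + 36).
Solving gives q = 213 with consumers paying $55 and producers receiving $19 (the $36 wedge).
The less price-elastic side of the market bears the larger share of a per-unit tax.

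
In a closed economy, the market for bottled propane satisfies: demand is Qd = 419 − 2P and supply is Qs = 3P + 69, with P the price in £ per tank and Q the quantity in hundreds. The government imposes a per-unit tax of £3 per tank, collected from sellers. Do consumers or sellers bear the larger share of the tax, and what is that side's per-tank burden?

Consumers bear the larger share: £1.8 per tank.

Without the tax, 419 − 2P = 3P + 69 gives 5P = 350, so P* = £70 and Q* = 279.
With the tax collected from sellers, supply shifts: Qs = 3(P − 3) + 69.
New equilibrium: consumers pay £71.8, sellers receive £68.8, Q = 275.4. (Wedge: Pb − Ps = 3.)
Per-tank burden: consumers £1.8, sellers £1.2.
Consumers take the larger share because demand is less price-elastic here (demand slope 2 vs supply slope 3).
The less price-elastic side of the market bears the larger share of a per-unit tax.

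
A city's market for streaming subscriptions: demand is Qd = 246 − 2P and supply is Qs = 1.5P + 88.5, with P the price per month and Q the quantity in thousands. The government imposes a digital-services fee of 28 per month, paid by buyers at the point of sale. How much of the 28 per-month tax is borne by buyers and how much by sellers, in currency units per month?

Without the tax, 246 − 2P = 1.5P + 88.5 gives 3.5P = 157.5, so P* = 45 and Q* = 156.
With the tax collected from buyers, demand (in seller-price terms) shifts: Qd = 246 − 2(P + 28).
New equilibrium: buyers pay 57, sellers receive 29, Q = 132. (Wedge: Pb − Ps = 28.)
Burden on buyers: 12; on sellers: 16. (They sum to 28.)
The less price-elastic side of the market bears the larger share of a per-unit tax.

Buyers bear 12 per month; sellers bear 16 per month.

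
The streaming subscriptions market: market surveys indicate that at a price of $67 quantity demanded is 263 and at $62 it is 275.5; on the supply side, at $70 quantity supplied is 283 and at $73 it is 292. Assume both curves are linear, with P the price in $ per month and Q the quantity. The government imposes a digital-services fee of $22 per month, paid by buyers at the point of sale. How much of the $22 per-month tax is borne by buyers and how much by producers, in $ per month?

Demand slope: (275.5 − 263)/(62 − 67) = -2.5, so Qd = 430.5 − 2.5P.
Supply slope: (292 − 283)/(73 − 70) = 3, so Qs = 3P + 73.
Before the tax: set 430.5 − 2.5P = 3P + 73 → P* = $65, Q* = 268.
With the tax collected from buyers, demand (in seller-price terms) shifts: Qd = 430.5 − 2.5(P + 22).
Solving gives Q = 238 with buyers paying $77 and producers receiving $55 (the $22 wedge).
Burden on buyers: $12; on producers: $10. (They sum to $22.)
The less price-elastic side of the market bears the larger share of a per-unit tax.

Buyers bear $12 per month; producers bear $10 per month.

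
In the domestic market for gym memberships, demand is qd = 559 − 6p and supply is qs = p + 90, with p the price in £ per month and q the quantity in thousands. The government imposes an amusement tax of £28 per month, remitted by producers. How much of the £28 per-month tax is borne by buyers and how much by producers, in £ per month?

Without the tax, 559 − 6p = p + 90 gives 7p = 469, so p* = £67 and q* = 157.
With the tax collected from producers, supply shifts: qs = (p − 28) + 90.
Solving gives q = 133 with buyers paying £71 and producers receiving £43 (the £28 wedge).
Burden on buyers: £4; on producers: £24. (They sum to £28.)
The less price-elastic side of the market bears the larger share of a per-unit tax.

Buyers bear £4 per month; producers bear £24 per month.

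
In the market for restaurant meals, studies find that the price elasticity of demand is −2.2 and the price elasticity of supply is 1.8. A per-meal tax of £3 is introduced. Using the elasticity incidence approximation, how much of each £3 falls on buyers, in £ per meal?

Buyers bear ≈ £1.35 per meal.

Incidence ratio: buyers' share ≈ εs / (εs + |εd|) = 1.8 / (1.8 + 2.2) = 0.45.
So buyers bear ≈ 0.45 × £3 = £1.35; producers bear £1.65.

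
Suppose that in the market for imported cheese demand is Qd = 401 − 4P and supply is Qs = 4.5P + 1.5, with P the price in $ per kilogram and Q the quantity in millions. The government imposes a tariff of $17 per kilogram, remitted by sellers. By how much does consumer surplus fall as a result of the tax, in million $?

Consumer surplus falls by $1755 million.

Without the tax, 401 − 4P = 4.5P + 1.5 gives 8.5P = 399.5, so P* = $47 and Q* = 213.
With the tax collected from sellers, supply shifts: Qs = 4.5(P − 17) + 1.5.
New equilibrium: buyers pay $56, sellers receive $39, Q = 177. (Wedge: Pb − Ps = 17.)
ΔCS is the trapezoid between Q = 177 and Q = 213 of height $9: ½ · (213 + 177) · 9 = $1755.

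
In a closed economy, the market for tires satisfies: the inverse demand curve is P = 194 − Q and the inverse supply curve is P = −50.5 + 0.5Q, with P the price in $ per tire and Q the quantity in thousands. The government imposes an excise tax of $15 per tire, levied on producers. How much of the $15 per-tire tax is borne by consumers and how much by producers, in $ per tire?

Consumers bear $10 per tire; producers bear $5 per tire.

Rewrite in direct form: Qd = 194 − P and Qs = 2P + 101.
Without the tax, 194 − P = 2P + 101 gives 3P = 93, so P* = $31 and Q* = 163.
With the tax collected from producers, supply shifts: Qs = 2(P − 15) + 101.
New equilibrium: consumers pay $41, producers receive $26, Q = 153. (Wedge: Pb − Ps = 15.)
Burden on consumers: $10; on producers: $5. (They sum to $15.)
The less price-elastic side of the market bears the larger share of a per-unit tax.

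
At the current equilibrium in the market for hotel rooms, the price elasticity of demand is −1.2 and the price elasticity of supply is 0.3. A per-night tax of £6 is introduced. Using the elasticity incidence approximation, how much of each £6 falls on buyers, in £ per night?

Buyers bear ≈ £1.2 per night.

Incidence ratio: buyers' share ≈ εs / (εs + |εd|) = 0.3 / (0.3 + 1.2) = 0.2.
So buyers bear ≈ 0.2 × £6 = £1.2; suppliers bear £4.8.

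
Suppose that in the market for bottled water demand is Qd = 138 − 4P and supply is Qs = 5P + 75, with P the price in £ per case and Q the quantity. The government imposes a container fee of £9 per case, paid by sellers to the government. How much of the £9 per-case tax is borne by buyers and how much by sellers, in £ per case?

Without the tax, 138 − 4P = 5P + 75 gives 9P = 63, so P* = £7 and Q* = 110.
With the tax collected from sellers, supply shifts: Qs = 5(P − 9) + 75.
New equilibrium: buyers pay £12, sellers receive £3, Q = 90. (Wedge: Pb − Ps = 9.)
Burden on buyers: £5; on sellers: £4. (They sum to £9.)

Buyers bear £5 per case; sellers bear £4 per case.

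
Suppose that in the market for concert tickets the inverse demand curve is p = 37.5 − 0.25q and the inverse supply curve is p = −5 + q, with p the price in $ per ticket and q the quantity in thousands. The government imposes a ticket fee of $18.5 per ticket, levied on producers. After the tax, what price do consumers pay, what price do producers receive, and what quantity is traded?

Consumers pay $32.7; producers receive $14.2; quantity = 19.2.

Rewrite in direct form: qd = 150 − 4p and qs = p + 5.
Without the tax, 150 − 4p = p + 5 gives 5p = 145, so p* = $29 and q* = 34.
With the tax collected from producers, supply shifts: qs = (p − 18.5) + 5.
Solving gives q = 19.2 with consumers paying $32.7 and producers receiving $14.2 (the $18.5 wedge).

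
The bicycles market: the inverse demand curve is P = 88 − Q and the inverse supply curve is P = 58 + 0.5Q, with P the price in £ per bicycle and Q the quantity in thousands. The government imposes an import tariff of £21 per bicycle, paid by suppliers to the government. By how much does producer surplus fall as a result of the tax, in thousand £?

Inverting to Q(P) form: Qd = 88 − P; Qs = 2P − 116.
Before the tax: set 88 − P = 2P − 116 → P* = £68, Q* = 20.
With the tax collected from suppliers, supply shifts: Qs = 2(P − 21) − 116.
Solving gives Q = 6 with consumers paying £82 and suppliers receiving £61 (the £21 wedge).
ΔPS is the trapezoid between Q = 6 and Q = 20 of height £7: ½ · (20 + 6) · 7 = £91.

Producer surplus falls by £91 thousand.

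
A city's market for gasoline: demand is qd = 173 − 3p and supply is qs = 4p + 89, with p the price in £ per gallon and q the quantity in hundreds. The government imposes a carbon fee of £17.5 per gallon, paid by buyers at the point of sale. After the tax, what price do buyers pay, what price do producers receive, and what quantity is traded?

Buyers pay £22; producers receive £4.5; quantity = 107.

Without the tax, 173 − 3p = 4p + 89 gives 7p = 84, so p* = £12 and q* = 137.
With the tax collected from buyers, demand (in seller-price terms) shifts: qd = 173 − 3(p + 17.5).
Solving gives q = 107 with buyers paying £22 and producers receiving £4.5 (the £17.5 wedge).
The less price-elastic side of the market bears the larger share of a per-unit tax.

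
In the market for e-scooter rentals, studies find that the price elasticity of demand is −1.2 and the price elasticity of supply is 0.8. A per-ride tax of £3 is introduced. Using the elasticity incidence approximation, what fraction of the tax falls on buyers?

Buyers' share ≈ 0.4.

Incidence ratio: buyers' share ≈ εs / (εs + |εd|) = 0.8 / (0.8 + 1.2) = 0.4.
Supply is the less elastic side, so buyers bear the smaller share.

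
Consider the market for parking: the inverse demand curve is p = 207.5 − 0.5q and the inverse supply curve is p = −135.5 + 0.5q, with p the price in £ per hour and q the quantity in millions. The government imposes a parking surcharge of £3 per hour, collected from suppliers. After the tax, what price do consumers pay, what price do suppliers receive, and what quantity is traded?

Consumers pay £37.5; suppliers receive £34.5; quantity = 340.

Inverting to q(p) form: qd = 415 − 2p; qs = 2p + 271.
Without the tax, 415 − 2p = 2p + 271 gives 4p = 144, so p* = £36 and q* = 343.
With the tax collected from suppliers, supply shifts: qs = 2(p − 3) + 271.
Solving gives q = 340 with consumers paying £37.5 and suppliers receiving £34.5 (the £3 wedge).
The less price-elastic side of the market bears the larger share of a per-unit tax.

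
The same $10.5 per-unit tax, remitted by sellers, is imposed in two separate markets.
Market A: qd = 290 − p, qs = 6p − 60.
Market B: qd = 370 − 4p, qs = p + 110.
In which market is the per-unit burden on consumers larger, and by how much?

Market A, by $6.9.

Market A: pre-tax p* = $50, q* = 240; post-tax q = 231; per-unit burden on consumers = $9.
Market B: pre-tax p* = $52, q* = 162; post-tax q = 153.6; per-unit burden on consumers = $2.1.
Difference: $9 vs $2.1 → market A is larger by $6.9.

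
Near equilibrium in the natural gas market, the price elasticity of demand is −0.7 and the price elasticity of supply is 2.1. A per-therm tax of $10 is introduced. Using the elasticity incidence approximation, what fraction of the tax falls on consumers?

Consumers' share ≈ 0.75.

Incidence ratio: consumers' share ≈ εs / (εs + |εd|) = 2.1 / (2.1 + 0.7) = 0.75.
Supply is the more elastic side, so consumers bear the larger share.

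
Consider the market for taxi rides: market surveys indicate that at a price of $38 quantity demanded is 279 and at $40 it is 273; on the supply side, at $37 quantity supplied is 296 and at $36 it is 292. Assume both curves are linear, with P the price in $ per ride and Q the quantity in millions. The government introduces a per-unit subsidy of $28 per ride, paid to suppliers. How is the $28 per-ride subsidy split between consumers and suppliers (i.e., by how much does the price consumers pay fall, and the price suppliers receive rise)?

Demand slope: (273 − 279)/(40 − 38) = -3, so Qd = 393 − 3P.
Supply slope: (292 − 296)/(36 − 37) = 4, so Qs = 4P + 148.
Without the subsidy, 393 − 3P = 4P + 148 gives 7P = 245, so P* = $35 and Q* = 288.
With a per-unit subsidy paid to suppliers, each receives P + 28 per unit sold, so supply becomes Qs = 4(P + 28) + 148.
New equilibrium: consumers pay $19, suppliers receive $47, Q = 336. (Wedge: Pb − Ps = −28.)
Gain to consumers: $16; to suppliers: $12. (They sum to $28.)

Consumers gain $16 per ride; suppliers gain $12 per ride.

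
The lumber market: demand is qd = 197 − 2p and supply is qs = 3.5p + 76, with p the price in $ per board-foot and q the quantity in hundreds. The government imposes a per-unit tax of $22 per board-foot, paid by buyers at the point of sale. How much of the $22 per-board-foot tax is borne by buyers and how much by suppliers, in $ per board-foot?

Before the tax: set 197 − 2p = 3.5p + 76 → p* = $22, q* = 153.
With the tax collected from buyers, demand (in seller-price terms) shifts: qd = 197 − 2(p + 22).
Solving gives q = 125 with buyers paying $36 and suppliers receiving $14 (the $22 wedge).
Burden on buyers: $14; on suppliers: $8. (They sum to $22.)
The less price-elastic side of the market bears the larger share of a per-unit tax.

Buyers bear $14 per board-foot; suppliers bear $8 per board-foot.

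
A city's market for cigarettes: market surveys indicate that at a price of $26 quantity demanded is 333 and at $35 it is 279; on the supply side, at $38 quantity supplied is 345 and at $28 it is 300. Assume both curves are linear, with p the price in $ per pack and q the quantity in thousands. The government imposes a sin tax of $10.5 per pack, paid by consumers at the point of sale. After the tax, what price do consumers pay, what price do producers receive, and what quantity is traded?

Consumers pay $34.5; producers receive $24; quantity = 282.

Demand slope: (279 − 333)/(35 − 26) = -6, so qd = 489 − 6p.
Supply slope: (300 − 345)/(28 − 38) = 4.5, so qs = 4.5p + 174.
Before the tax: set 489 − 6p = 4.5p + 174 → p* = $30, q* = 309.
With the tax collected from consumers, demand (in seller-price terms) shifts: qd = 489 − 6(p + 10.5).
Solving gives q = 282 with consumers paying $34.5 and producers receiving $24 (the $10.5 wedge).
The less price-elastic side of the market bears the larger share of a per-unit tax.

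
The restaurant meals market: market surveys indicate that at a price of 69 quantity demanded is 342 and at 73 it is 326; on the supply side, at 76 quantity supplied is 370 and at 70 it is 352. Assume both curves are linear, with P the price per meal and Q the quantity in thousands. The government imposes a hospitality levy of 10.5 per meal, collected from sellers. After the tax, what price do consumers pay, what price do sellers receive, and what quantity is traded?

Consumers pay 72.5; sellers receive 62; quantity = 328.

Demand slope: (326 − 342)/(73 − 69) = -4, so Qd = 618 − 4P.
Supply slope: (352 − 370)/(70 − 76) = 3, so Qs = 3P + 142.
Without the tax, 618 − 4P = 3P + 142 gives 7P = 476, so P* = 68 and Q* = 346.
With the tax collected from sellers, supply shifts: Qs = 3(P − 10.5) + 142.
Solving gives Q = 328 with consumers paying 72.5 and sellers receiving 62 (the 10.5 wedge).
The less price-elastic side of the market bears the larger share of a per-unit tax.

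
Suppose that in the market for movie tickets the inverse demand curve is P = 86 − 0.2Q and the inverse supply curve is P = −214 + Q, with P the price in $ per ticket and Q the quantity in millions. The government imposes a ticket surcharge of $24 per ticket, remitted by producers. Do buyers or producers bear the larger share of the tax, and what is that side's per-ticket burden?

Rewrite in direct form: Qd = 430 − 5P and Qs = P + 214.
Before the tax: set 430 − 5P = P + 214 → P* = $36, Q* = 250.
With the tax collected from producers, supply shifts: Qs = (P − 24) + 214.
Solving gives Q = 230 with buyers paying $40 and producers receiving $16 (the $24 wedge).
Per-ticket burden: buyers $4, producers $20.
Producers take the larger share because supply is less price-elastic here (demand slope 5 vs supply slope 1).
The less price-elastic side of the market bears the larger share of a per-unit tax.

Producers bear the larger share: $20 per ticket.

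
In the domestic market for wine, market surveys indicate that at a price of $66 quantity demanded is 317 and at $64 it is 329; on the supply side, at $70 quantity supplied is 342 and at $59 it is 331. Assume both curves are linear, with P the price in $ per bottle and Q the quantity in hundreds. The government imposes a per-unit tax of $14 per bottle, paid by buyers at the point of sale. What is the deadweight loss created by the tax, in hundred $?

Deadweight loss = $84 hundred.

Demand slope: (329 − 317)/(64 − 66) = -6, so Qd = 713 − 6P.
Supply slope: (331 − 342)/(59 − 70) = 1, so Qs = P + 272.
Before the tax: set 713 − 6P = P + 272 → P* = $63, Q* = 335.
With the tax collected from buyers, demand (in seller-price terms) shifts: Qd = 713 − 6(P + 14).
Solving gives Q = 323 with buyers paying $65 and producers receiving $51 (the $14 wedge).
Quantity falls by |ΔQ| = |335 − 323| = 12.
DWL = ½ · t · |ΔQ| = ½ · 14 · 12 = $84.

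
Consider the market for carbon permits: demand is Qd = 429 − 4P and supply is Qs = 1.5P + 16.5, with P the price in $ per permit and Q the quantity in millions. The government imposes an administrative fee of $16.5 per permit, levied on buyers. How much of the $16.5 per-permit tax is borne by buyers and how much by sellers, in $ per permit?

Buyers bear $4.5 per permit; sellers bear $12 per permit.

Before the tax: set 429 − 4P = 1.5P + 16.5 → P* = $75, Q* = 129.
With the tax collected from buyers, demand (in seller-price terms) shifts: Qd = 429 − 4(P + 16.5).
New equilibrium: buyers pay $79.5, sellers receive $63, Q = 111. (Wedge: Pb − Ps = 16.5.)
Burden on buyers: $4.5; on sellers: $12. (They sum to $16.5.)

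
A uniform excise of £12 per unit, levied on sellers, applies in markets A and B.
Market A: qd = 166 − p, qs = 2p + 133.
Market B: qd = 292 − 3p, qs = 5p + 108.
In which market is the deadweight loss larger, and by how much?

Market B, by £87.

Market A: pre-tax p* = £11, q* = 155; post-tax q = 147; deadweight loss = £48.
Market B: pre-tax p* = £23, q* = 223; post-tax q = 200.5; deadweight loss = £135.
Difference: £48 vs £135 → market B is larger by £87.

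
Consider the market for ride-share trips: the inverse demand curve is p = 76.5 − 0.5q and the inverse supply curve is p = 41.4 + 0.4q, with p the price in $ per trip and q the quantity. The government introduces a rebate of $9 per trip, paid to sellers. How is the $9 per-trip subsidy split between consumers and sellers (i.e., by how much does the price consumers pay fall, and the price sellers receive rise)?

Inverting to q(p) form: qd = 153 − 2p; qs = 2.5p − 103.5.
Without the subsidy, 153 − 2p = 2.5p − 103.5 gives 4.5p = 256.5, so p* = $57 and q* = 39.
With a per-unit subsidy paid to sellers, each receives p + 9 per unit sold, so supply becomes qs = 2.5(p + 9) − 103.5.
Solving gives q = 49 with consumers paying $52 and sellers receiving $61 (the $9 wedge).
Gain to consumers: $5; to sellers: $4. (They sum to $9.)

Consumers gain $5 per trip; sellers gain $4 per trip.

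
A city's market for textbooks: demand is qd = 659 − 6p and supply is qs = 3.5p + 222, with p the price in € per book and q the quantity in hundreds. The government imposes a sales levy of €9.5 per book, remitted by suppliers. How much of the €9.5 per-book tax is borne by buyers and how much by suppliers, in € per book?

Before the tax: set 659 − 6p = 3.5p + 222 → p* = €46, q* = 383.
With the tax collected from suppliers, supply shifts: qs = 3.5(p − 9.5) + 222.
New equilibrium: buyers pay €49.5, suppliers receive €40, q = 362. (Wedge: pb − ps = 9.5.)
Burden on buyers: €3.5; on suppliers: €6. (They sum to €9.5.)

Buyers bear €3.5 per book; suppliers bear €6 per book.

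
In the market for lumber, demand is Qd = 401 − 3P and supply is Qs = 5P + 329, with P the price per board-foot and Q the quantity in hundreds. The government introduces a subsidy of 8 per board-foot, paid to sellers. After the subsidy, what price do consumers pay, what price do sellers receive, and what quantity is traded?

Before the subsidy: set 401 − 3P = 5P + 329 → P* = 9, Q* = 374.
With a per-unit subsidy paid to sellers, each receives P + 8 per unit sold, so supply becomes Qs = 5(P + 8) + 329.
New equilibrium: consumers pay 4, sellers receive 12, Q = 389. (Wedge: Pb − Ps = −8.)

Consumers pay 4; sellers receive 12; quantity = 389.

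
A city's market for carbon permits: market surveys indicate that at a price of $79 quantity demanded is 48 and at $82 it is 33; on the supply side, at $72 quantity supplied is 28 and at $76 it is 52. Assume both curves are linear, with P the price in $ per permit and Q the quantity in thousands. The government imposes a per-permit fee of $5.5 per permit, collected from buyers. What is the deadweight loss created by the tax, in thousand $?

Deadweight loss = $41.25 thousand.

Demand slope: (33 − 48)/(82 − 79) = -5, so Qd = 443 − 5P.
Supply slope: (52 − 28)/(76 − 72) = 6, so Qs = 6P − 404.
Without the tax, 443 − 5P = 6P − 404 gives 11P = 847, so P* = $77 and Q* = 58.
With the tax collected from buyers, demand (in seller-price terms) shifts: Qd = 443 − 5(P + 5.5).
Solving gives Q = 43 with buyers paying $80 and sellers receiving $74.5 (the $5.5 wedge).
Quantity falls by |ΔQ| = |58 − 43| = 15.
DWL = ½ · t · |ΔQ| = ½ · 5.5 · 15 = $41.25.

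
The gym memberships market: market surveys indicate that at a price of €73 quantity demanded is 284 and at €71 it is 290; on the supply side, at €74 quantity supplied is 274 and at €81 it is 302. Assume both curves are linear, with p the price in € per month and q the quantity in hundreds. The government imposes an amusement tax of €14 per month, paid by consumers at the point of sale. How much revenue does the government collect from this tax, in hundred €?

Demand slope: (290 − 284)/(71 − 73) = -3, so qd = 503 − 3p.
Supply slope: (302 − 274)/(81 − 74) = 4, so qs = 4p − 22.
Without the tax, 503 − 3p = 4p − 22 gives 7p = 525, so p* = €75 and q* = 278.
With the tax collected from consumers, demand (in seller-price terms) shifts: qd = 503 − 3(p + 14).
New equilibrium: consumers pay €83, producers receive €69, q = 254. (Wedge: pb − ps = 14.)
Revenue = t · Q = 14 · 254 = €3556.

Tax revenue = €3556 hundred.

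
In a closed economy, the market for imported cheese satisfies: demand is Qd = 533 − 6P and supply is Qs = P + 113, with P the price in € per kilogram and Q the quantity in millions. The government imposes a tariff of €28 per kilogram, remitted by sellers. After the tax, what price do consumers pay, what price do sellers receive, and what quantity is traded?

Without the tax, 533 − 6P = P + 113 gives 7P = 420, so P* = €60 and Q* = 173.
With the tax collected from sellers, supply shifts: Qs = (P − 28) + 113.
Solving gives Q = 149 with consumers paying €64 and sellers receiving €36 (the €28 wedge).

Consumers pay €64; sellers receive €36; quantity = 149.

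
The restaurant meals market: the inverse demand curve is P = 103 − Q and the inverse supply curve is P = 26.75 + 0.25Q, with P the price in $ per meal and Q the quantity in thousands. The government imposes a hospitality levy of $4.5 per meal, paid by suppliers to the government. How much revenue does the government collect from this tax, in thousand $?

Inverting to Q(P) form: Qd = 103 − P; Qs = 4P − 107.
Before the tax: set 103 − P = 4P − 107 → P* = $42, Q* = 61.
With the tax collected from suppliers, supply shifts: Qs = 4(P − 4.5) − 107.
Solving gives Q = 57.4 with consumers paying $45.6 and suppliers receiving $41.1 (the $4.5 wedge).
Revenue = t · Q = 4.5 · 57.4 = $258.3.

Tax revenue = $258.3 thousand.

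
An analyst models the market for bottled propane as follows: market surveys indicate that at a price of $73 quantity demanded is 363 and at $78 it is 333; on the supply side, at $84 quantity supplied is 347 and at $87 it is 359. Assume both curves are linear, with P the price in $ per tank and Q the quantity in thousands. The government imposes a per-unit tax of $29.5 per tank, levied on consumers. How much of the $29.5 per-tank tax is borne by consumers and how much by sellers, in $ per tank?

Consumers bear $11.8 per tank; sellers bear $17.7 per tank.

Demand slope: (333 − 363)/(78 − 73) = -6, so Qd = 801 − 6P.
Supply slope: (359 − 347)/(87 − 84) = 4, so Qs = 4P + 11.
Before the tax: set 801 − 6P = 4P + 11 → P* = $79, Q* = 327.
With the tax collected from consumers, demand (in seller-price terms) shifts: Qd = 801 − 6(P + 29.5).
New equilibrium: consumers pay $90.8, sellers receive $61.3, Q = 256.2. (Wedge: Pb − Ps = 29.5.)
Burden on consumers: $11.8; on sellers: $17.7. (They sum to $29.5.)
The less price-elastic side of the market bears the larger share of a per-unit tax.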